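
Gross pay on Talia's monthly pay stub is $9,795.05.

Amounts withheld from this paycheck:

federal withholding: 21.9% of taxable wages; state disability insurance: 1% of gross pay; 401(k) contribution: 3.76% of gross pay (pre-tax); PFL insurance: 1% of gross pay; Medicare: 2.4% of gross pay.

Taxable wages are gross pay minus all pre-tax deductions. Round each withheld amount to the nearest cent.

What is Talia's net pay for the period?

$6,931.32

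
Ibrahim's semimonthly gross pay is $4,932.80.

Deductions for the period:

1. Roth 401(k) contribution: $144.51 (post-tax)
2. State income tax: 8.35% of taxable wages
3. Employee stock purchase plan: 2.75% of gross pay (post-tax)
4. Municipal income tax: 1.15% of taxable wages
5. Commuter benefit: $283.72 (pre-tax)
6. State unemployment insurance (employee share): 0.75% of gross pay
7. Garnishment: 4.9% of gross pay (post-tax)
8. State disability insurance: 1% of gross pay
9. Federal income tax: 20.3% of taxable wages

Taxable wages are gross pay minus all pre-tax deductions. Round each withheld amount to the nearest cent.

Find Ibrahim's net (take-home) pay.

$2,655.46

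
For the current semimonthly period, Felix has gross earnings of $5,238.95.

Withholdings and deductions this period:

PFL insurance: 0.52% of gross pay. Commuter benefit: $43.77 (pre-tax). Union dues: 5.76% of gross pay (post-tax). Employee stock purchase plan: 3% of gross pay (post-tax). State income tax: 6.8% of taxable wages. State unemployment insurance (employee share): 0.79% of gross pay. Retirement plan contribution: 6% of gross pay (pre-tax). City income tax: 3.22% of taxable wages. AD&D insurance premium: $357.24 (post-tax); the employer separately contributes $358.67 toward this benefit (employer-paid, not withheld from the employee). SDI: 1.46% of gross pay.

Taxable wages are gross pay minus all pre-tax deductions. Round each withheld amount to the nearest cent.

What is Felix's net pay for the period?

$3,430.49

Retirement plan contribution: $5,238.95 × 0.06 = $314.34
Commuter benefit: $43.77
Pre-tax total = $314.34 + $43.77 = $358.11
Taxable wages = $5,238.95 − $358.11 = $4,880.84
State income tax: $4,880.84 × 0.068 = $331.90
City income tax: $4,880.84 × 0.0322 = $157.16
State unemployment insurance (employee share): $5,238.95 × 0.0079 = $41.39
SDI: $5,238.95 × 0.0146 = $76.49
PFL insurance: $5,238.95 × 0.0052 = $27.24
Employee stock purchase plan: $5,238.95 × 0.03 = $157.17
Union dues: $5,238.95 × 0.0576 = $301.76
AD&D insurance premium: $357.24
(Employer's $358.67 toward AD&D insurance premium is not withheld from the employee.)
Total deductions = $314.34 + $43.77 + $331.90 + $157.16 + $41.39 + $76.49 + $27.24 + $157.17 + $301.76 + $357.24 = $1,808.46
Net pay = $5,238.95 − $1,808.46 = $3,430.49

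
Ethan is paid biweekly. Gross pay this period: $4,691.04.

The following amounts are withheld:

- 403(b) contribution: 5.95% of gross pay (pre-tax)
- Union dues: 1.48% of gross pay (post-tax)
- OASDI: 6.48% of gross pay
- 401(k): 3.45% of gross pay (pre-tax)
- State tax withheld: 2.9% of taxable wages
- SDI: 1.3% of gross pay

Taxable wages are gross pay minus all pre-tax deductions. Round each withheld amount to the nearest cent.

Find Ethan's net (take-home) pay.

403(b) contribution: $4,691.04 × 0.0595 = $279.12
401(k): $4,691.04 × 0.0345 = $161.84
Pre-tax total = $279.12 + $161.84 = $440.96
Taxable wages = $4,691.04 − $440.96 = $4,250.08
State tax withheld: $4,250.08 × 0.029 = $123.25
SDI: $4,691.04 × 0.013 = $60.98
OASDI: $4,691.04 × 0.0648 = $303.98
Union dues: $4,691.04 × 0.0148 = $69.43
Total deductions = $279.12 + $161.84 + $123.25 + $60.98 + $303.98 + $69.43 = $998.60
Net pay = $4,691.04 − $998.60 = $3,692.44

$3,692.44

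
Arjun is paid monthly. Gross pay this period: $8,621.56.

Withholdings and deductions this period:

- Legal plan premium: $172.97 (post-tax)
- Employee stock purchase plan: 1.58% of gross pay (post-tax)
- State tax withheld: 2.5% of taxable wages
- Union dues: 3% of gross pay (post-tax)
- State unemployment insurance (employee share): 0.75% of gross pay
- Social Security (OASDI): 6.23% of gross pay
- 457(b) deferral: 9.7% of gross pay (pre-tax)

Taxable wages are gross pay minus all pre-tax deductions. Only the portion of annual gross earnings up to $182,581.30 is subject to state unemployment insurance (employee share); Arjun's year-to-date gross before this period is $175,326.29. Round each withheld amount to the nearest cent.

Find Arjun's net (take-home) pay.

$6,431.27

457(b) deferral: $8,621.56 × 0.097 = $836.29
Taxable wages = $8,621.56 − $836.29 = $7,785.27
State tax withheld: $7,785.27 × 0.025 = $194.63
Social Security (OASDI): $8,621.56 × 0.0623 = $537.12
State unemployment insurance (employee share): only $182,581.30 − $175,326.29 = $7,255.01 of this check is subject → $7,255.01 × 0.0075 = $54.41
Employee stock purchase plan: $8,621.56 × 0.0158 = $136.22
Union dues: $8,621.56 × 0.03 = $258.65
Legal plan premium: $172.97
Total deductions = $836.29 + $194.63 + $537.12 + $54.41 + $136.22 + $258.65 + $172.97 = $2,190.29
Net pay = $8,621.56 − $2,190.29 = $6,431.27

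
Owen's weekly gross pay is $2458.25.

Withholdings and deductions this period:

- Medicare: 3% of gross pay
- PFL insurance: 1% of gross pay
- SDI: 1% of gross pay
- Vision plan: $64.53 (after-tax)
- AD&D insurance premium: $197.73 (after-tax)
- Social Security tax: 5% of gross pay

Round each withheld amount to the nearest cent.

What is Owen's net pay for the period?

$1950.17

Medicare: $2458.25 × 0.03 = $73.75
SDI: $2458.25 × 0.01 = $24.58
Social Security tax: $2458.25 × 0.05 = $122.91
PFL insurance: $2458.25 × 0.01 = $24.58
Vision plan: $64.53
AD&D insurance premium: $197.73
Total deductions = $73.75 + $24.58 + $122.91 + $24.58 + $64.53 + $197.73 = $508.08
Net pay = $2458.25 − $508.08 = $1950.17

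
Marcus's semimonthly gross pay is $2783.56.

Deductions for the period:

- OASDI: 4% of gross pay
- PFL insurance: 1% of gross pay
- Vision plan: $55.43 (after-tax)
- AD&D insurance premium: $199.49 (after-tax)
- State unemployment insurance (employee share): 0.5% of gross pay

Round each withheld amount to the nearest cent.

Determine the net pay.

$2375.54

PFL insurance: $2783.56 × 0.01 = $27.84
State unemployment insurance (employee share): $2783.56 × 0.005 = $13.92
OASDI: $2783.56 × 0.04 = $111.34
Vision plan: $55.43
AD&D insurance premium: $199.49
Total deductions = $27.84 + $13.92 + $111.34 + $55.43 + $199.49 = $408.02
Net pay = $2783.56 − $408.02 = $2375.54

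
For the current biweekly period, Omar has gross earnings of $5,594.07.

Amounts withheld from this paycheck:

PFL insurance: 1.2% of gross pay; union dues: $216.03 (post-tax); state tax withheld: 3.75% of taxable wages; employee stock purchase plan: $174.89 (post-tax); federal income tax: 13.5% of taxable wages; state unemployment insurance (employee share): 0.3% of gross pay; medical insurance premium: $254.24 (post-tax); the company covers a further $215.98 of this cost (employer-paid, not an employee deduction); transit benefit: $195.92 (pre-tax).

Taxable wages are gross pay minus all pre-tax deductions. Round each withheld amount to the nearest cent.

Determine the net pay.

$3,737.90

Transit benefit: $195.92
Taxable wages = $5,594.07 − $195.92 = $5,398.15
Federal income tax: $5,398.15 × 0.135 = $728.75
State tax withheld: $5,398.15 × 0.0375 = $202.43
PFL insurance: $5,594.07 × 0.012 = $67.13
State unemployment insurance (employee share): $5,594.07 × 0.003 = $16.78
Medical insurance premium: $254.24
Employee stock purchase plan: $174.89
Union dues: $216.03
(Employer's $215.98 toward medical insurance premium is not withheld from the employee.)
Total deductions = $195.92 + $728.75 + $202.43 + $67.13 + $16.78 + $254.24 + $174.89 + $216.03 = $1,856.17
Net pay = $5,594.07 − $1,856.17 = $3,737.90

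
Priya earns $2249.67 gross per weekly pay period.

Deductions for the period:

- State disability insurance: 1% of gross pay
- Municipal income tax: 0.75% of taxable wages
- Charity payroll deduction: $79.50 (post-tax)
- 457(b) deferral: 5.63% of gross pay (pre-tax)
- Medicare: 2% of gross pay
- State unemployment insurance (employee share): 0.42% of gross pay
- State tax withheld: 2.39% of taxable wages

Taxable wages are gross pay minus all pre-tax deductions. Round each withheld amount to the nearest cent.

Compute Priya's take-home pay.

457(b) deferral: $2249.67 × 0.0563 = $126.66
Taxable wages = $2249.67 − $126.66 = $2123.01
Municipal income tax: $2123.01 × 0.0075 = $15.92
State tax withheld: $2123.01 × 0.0239 = $50.74
Medicare: $2249.67 × 0.02 = $44.99
State disability insurance: $2249.67 × 0.01 = $22.50
State unemployment insurance (employee share): $2249.67 × 0.0042 = $9.45
Charity payroll deduction: $79.50
Total deductions = $126.66 + $15.92 + $50.74 + $44.99 + $22.50 + $9.45 + $79.50 = $349.76
Net pay = $2249.67 − $349.76 = $1899.91

$1899.91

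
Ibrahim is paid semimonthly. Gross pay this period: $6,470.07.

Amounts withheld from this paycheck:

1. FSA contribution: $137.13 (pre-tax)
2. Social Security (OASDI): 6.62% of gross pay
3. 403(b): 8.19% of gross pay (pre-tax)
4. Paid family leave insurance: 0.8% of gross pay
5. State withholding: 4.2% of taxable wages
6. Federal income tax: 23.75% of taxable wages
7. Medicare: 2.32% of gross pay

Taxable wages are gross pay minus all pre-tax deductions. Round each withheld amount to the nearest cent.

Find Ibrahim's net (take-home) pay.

$3,550.90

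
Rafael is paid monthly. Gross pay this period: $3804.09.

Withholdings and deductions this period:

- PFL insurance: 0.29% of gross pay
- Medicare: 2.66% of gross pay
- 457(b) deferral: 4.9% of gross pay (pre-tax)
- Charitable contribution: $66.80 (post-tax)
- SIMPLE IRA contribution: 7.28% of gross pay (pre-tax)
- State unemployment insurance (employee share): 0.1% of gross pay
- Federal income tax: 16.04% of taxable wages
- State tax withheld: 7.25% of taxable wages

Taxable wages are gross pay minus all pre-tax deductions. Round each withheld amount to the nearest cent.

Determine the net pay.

SIMPLE IRA contribution: $3804.09 × 0.0728 = $276.94
457(b) deferral: $3804.09 × 0.049 = $186.40
Pre-tax total = $276.94 + $186.40 = $463.34
Taxable wages = $3804.09 − $463.34 = $3340.75
State tax withheld: $3340.75 × 0.0725 = $242.20
Federal income tax: $3340.75 × 0.1604 = $535.86
State unemployment insurance (employee share): $3804.09 × 0.001 = $3.80
Medicare: $3804.09 × 0.0266 = $101.19
PFL insurance: $3804.09 × 0.0029 = $11.03
Charitable contribution: $66.80
Total deductions = $276.94 + $186.40 + $242.20 + $535.86 + $3.80 + $101.19 + $11.03 + $66.80 = $1424.22
Net pay = $3804.09 − $1424.22 = $2379.87

$2379.87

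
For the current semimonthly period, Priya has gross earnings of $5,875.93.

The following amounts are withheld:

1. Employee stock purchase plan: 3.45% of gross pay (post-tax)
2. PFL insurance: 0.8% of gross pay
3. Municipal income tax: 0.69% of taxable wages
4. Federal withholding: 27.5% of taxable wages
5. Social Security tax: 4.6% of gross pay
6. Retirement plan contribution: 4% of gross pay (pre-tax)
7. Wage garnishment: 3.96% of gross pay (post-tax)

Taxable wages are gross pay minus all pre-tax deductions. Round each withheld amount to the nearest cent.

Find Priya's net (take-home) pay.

Retirement plan contribution: $5,875.93 × 0.04 = $235.04
Taxable wages = $5,875.93 − $235.04 = $5,640.89
Federal withholding: $5,640.89 × 0.275 = $1,551.24
Municipal income tax: $5,640.89 × 0.0069 = $38.92
PFL insurance: $5,875.93 × 0.008 = $47.01
Social Security tax: $5,875.93 × 0.046 = $270.29
Employee stock purchase plan: $5,875.93 × 0.0345 = $202.72
Wage garnishment: $5,875.93 × 0.0396 = $232.69
Total deductions = $235.04 + $1,551.24 + $38.92 + $47.01 + $270.29 + $202.72 + $232.69 = $2,577.91
Net pay = $5,875.93 − $2,577.91 = $3,298.02

$3,298.02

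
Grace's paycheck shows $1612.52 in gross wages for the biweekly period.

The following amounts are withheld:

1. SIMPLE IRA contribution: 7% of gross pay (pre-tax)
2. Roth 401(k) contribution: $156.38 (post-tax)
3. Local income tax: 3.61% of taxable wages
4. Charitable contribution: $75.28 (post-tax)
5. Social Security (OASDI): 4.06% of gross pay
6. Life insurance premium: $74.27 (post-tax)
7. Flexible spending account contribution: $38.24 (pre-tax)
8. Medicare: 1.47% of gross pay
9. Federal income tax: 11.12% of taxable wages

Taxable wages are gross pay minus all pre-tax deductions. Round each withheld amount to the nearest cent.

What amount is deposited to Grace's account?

$851.03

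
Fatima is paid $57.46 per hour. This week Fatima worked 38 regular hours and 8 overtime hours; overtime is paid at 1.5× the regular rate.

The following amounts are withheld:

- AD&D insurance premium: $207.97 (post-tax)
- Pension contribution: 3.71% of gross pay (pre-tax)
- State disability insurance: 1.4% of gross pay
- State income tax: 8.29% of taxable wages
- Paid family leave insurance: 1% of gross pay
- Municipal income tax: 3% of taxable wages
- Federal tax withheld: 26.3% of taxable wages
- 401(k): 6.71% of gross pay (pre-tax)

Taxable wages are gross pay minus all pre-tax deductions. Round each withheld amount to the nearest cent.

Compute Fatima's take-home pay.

$1329.29

Regular pay: 38 × $57.46 = $2183.48
Overtime pay: 8 × $57.46 × 1.5 = $689.52
Gross pay = $2183.48 + $689.52 = $2873.00
Pension contribution: $2873.00 × 0.0371 = $106.59
401(k): $2873.00 × 0.0671 = $192.78
Pre-tax total = $106.59 + $192.78 = $299.37
Taxable wages = $2873.00 − $299.37 = $2573.63
State income tax: $2573.63 × 0.0829 = $213.35
Municipal income tax: $2573.63 × 0.03 = $77.21
Federal tax withheld: $2573.63 × 0.263 = $676.86
State disability insurance: $2873.00 × 0.014 = $40.22
Paid family leave insurance: $2873.00 × 0.01 = $28.73
AD&D insurance premium: $207.97
Total deductions = $106.59 + $192.78 + $213.35 + $77.21 + $676.86 + $40.22 + $28.73 + $207.97 = $1543.71
Net pay = $2873.00 − $1543.71 = $1329.29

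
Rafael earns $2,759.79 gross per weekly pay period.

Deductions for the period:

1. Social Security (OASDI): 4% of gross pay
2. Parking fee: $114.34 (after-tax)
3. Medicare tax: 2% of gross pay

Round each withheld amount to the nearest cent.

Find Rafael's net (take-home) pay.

$2,479.86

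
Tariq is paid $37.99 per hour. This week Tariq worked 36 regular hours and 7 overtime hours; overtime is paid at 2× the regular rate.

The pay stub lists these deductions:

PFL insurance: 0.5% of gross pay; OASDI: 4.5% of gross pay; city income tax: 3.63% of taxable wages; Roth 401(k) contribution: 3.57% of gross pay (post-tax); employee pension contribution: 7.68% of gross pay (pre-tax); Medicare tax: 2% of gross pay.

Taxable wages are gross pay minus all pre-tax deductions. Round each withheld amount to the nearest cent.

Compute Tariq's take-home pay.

$1,489.18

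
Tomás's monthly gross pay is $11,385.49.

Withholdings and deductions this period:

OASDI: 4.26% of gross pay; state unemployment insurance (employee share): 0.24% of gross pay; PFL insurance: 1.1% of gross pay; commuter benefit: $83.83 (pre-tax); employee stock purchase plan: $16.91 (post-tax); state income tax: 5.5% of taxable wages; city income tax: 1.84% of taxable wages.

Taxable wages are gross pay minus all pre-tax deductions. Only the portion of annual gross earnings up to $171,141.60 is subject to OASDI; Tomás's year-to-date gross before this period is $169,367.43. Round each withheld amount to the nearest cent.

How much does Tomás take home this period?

$10,227.06

Commuter benefit: $83.83
Taxable wages = $11,385.49 − $83.83 = $11,301.66
City income tax: $11,301.66 × 0.0184 = $207.95
State income tax: $11,301.66 × 0.055 = $621.59
State unemployment insurance (employee share): $11,385.49 × 0.0024 = $27.33
OASDI: only $171,141.60 − $169,367.43 = $1,774.17 of this check is subject → $1,774.17 × 0.0426 = $75.58
PFL insurance: $11,385.49 × 0.011 = $125.24
Employee stock purchase plan: $16.91
Total deductions = $83.83 + $207.95 + $621.59 + $27.33 + $75.58 + $125.24 + $16.91 = $1,158.43
Net pay = $11,385.49 − $1,158.43 = $10,227.06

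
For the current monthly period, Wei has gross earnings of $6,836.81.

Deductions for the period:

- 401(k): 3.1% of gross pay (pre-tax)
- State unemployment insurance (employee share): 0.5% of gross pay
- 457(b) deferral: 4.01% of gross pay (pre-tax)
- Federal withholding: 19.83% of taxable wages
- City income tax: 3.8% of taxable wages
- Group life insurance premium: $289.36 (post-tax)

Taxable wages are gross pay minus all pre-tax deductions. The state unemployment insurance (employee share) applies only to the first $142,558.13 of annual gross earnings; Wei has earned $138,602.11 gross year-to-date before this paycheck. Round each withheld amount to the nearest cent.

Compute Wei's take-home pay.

401(k): $6,836.81 × 0.031 = $211.94
457(b) deferral: $6,836.81 × 0.0401 = $274.16
Pre-tax total = $211.94 + $274.16 = $486.10
Taxable wages = $6,836.81 − $486.10 = $6,350.71
Federal withholding: $6,350.71 × 0.1983 = $1,259.35
City income tax: $6,350.71 × 0.038 = $241.33
State unemployment insurance (employee share): only $142,558.13 − $138,602.11 = $3,956.02 of this check is subject → $3,956.02 × 0.005 = $19.78
Group life insurance premium: $289.36
Total deductions = $211.94 + $274.16 + $1,259.35 + $241.33 + $19.78 + $289.36 = $2,295.92
Net pay = $6,836.81 − $2,295.92 = $4,540.89

$4,540.89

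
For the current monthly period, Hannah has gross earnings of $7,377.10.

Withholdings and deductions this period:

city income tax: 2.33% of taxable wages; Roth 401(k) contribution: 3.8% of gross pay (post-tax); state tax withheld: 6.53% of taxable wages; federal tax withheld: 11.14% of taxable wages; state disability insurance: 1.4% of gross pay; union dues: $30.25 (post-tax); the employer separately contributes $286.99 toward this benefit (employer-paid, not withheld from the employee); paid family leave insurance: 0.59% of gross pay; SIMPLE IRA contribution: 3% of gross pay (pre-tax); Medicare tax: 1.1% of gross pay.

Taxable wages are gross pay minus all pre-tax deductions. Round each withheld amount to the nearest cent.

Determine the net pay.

$5,186.10

SIMPLE IRA contribution: $7,377.10 × 0.03 = $221.31
Taxable wages = $7,377.10 − $221.31 = $7,155.79
State tax withheld: $7,155.79 × 0.0653 = $467.27
Federal tax withheld: $7,155.79 × 0.1114 = $797.16
City income tax: $7,155.79 × 0.0233 = $166.73
Medicare tax: $7,377.10 × 0.011 = $81.15
State disability insurance: $7,377.10 × 0.014 = $103.28
Paid family leave insurance: $7,377.10 × 0.0059 = $43.52
Union dues: $30.25
Roth 401(k) contribution: $7,377.10 × 0.038 = $280.33
(Employer's $286.99 toward union dues is not withheld from the employee.)
Total deductions = $221.31 + $467.27 + $797.16 + $166.73 + $81.15 + $103.28 + $43.52 + $30.25 + $280.33 = $2,191.00
Net pay = $7,377.10 − $2,191.00 = $5,186.10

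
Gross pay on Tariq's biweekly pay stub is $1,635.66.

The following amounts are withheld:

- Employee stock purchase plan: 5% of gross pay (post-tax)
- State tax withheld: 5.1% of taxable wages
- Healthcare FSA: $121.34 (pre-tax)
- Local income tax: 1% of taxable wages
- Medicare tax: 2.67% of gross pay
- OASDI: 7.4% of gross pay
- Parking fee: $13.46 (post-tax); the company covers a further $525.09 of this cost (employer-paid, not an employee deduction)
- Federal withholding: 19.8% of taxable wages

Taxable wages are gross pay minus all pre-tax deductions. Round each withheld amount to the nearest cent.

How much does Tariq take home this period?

$862.16

Healthcare FSA: $121.34
Taxable wages = $1,635.66 − $121.34 = $1,514.32
Local income tax: $1,514.32 × 0.01 = $15.14
State tax withheld: $1,514.32 × 0.051 = $77.23
Federal withholding: $1,514.32 × 0.198 = $299.84
Medicare tax: $1,635.66 × 0.0267 = $43.67
OASDI: $1,635.66 × 0.074 = $121.04
Employee stock purchase plan: $1,635.66 × 0.05 = $81.78
Parking fee: $13.46
(Employer's $525.09 toward parking fee is not withheld from the employee.)
Total deductions = $121.34 + $15.14 + $77.23 + $299.84 + $43.67 + $121.04 + $81.78 + $13.46 = $773.50
Net pay = $1,635.66 − $773.50 = $862.16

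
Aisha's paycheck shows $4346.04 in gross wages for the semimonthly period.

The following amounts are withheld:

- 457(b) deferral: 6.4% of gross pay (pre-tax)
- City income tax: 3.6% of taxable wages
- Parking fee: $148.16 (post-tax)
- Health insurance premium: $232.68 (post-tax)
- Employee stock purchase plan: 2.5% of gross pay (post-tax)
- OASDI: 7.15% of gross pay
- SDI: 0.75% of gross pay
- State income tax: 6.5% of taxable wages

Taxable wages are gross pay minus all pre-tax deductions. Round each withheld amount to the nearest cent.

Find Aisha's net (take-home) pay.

457(b) deferral: $4346.04 × 0.064 = $278.15
Taxable wages = $4346.04 − $278.15 = $4067.89
State income tax: $4067.89 × 0.065 = $264.41
City income tax: $4067.89 × 0.036 = $146.44
SDI: $4346.04 × 0.0075 = $32.60
OASDI: $4346.04 × 0.0715 = $310.74
Parking fee: $148.16
Employee stock purchase plan: $4346.04 × 0.025 = $108.65
Health insurance premium: $232.68
Total deductions = $278.15 + $264.41 + $146.44 + $32.60 + $310.74 + $148.16 + $108.65 + $232.68 = $1521.83
Net pay = $4346.04 − $1521.83 = $2824.21

$2824.21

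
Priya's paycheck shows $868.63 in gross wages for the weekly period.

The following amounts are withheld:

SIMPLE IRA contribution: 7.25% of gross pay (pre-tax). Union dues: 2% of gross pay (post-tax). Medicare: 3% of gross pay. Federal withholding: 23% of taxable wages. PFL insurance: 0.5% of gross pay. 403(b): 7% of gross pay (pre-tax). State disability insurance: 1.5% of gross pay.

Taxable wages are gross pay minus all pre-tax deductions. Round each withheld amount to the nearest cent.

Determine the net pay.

$512.73

SIMPLE IRA contribution: $868.63 × 0.0725 = $62.98
403(b): $868.63 × 0.07 = $60.80
Pre-tax total = $62.98 + $60.80 = $123.78
Taxable wages = $868.63 − $123.78 = $744.85
Federal withholding: $744.85 × 0.23 = $171.32
Medicare: $868.63 × 0.03 = $26.06
State disability insurance: $868.63 × 0.015 = $13.03
PFL insurance: $868.63 × 0.005 = $4.34
Union dues: $868.63 × 0.02 = $17.37
Total deductions = $62.98 + $60.80 + $171.32 + $26.06 + $13.03 + $4.34 + $17.37 = $355.90
Net pay = $868.63 − $355.90 = $512.73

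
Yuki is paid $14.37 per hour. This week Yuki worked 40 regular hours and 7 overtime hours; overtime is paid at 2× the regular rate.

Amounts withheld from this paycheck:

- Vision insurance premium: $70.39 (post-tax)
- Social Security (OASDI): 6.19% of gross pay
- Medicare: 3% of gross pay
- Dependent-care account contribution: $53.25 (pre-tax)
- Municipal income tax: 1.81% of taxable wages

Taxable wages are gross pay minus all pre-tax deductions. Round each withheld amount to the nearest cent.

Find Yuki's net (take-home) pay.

$567.95

Regular pay: 40 × $14.37 = $574.80
Overtime pay: 7 × $14.37 × 2 = $201.18
Gross pay = $574.80 + $201.18 = $775.98
Dependent-care account contribution: $53.25
Taxable wages = $775.98 − $53.25 = $722.73
Municipal income tax: $722.73 × 0.0181 = $13.08
Medicare: $775.98 × 0.03 = $23.28
Social Security (OASDI): $775.98 × 0.0619 = $48.03
Vision insurance premium: $70.39
Total deductions = $53.25 + $13.08 + $23.28 + $48.03 + $70.39 = $208.03
Net pay = $775.98 − $208.03 = $567.95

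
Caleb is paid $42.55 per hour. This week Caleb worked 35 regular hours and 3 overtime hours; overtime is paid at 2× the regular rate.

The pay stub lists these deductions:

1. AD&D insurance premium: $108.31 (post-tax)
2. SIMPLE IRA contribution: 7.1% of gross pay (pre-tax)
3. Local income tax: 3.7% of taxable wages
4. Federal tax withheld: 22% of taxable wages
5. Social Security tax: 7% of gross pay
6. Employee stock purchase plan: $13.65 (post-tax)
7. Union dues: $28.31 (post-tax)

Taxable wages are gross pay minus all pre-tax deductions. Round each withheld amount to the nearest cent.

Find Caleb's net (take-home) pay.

Regular pay: 35 × $42.55 = $1489.25
Overtime pay: 3 × $42.55 × 2 = $255.30
Gross pay = $1489.25 + $255.30 = $1744.55
SIMPLE IRA contribution: $1744.55 × 0.071 = $123.86
Taxable wages = $1744.55 − $123.86 = $1620.69
Federal tax withheld: $1620.69 × 0.22 = $356.55
Local income tax: $1620.69 × 0.037 = $59.97
Social Security tax: $1744.55 × 0.07 = $122.12
Union dues: $28.31
AD&D insurance premium: $108.31
Employee stock purchase plan: $13.65
Total deductions = $123.86 + $356.55 + $59.97 + $122.12 + $28.31 + $108.31 + $13.65 = $812.77
Net pay = $1744.55 − $812.77 = $931.78

$931.78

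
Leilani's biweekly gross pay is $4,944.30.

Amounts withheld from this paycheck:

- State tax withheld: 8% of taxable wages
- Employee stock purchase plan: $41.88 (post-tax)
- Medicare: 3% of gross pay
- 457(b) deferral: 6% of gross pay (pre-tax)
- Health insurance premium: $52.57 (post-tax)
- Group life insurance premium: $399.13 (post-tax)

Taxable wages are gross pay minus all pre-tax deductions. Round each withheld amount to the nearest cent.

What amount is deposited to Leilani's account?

457(b) deferral: $4,944.30 × 0.06 = $296.66
Taxable wages = $4,944.30 − $296.66 = $4,647.64
State tax withheld: $4,647.64 × 0.08 = $371.81
Medicare: $4,944.30 × 0.03 = $148.33
Employee stock purchase plan: $41.88
Group life insurance premium: $399.13
Health insurance premium: $52.57
Total deductions = $296.66 + $371.81 + $148.33 + $41.88 + $399.13 + $52.57 = $1,310.38
Net pay = $4,944.30 − $1,310.38 = $3,633.92

$3,633.92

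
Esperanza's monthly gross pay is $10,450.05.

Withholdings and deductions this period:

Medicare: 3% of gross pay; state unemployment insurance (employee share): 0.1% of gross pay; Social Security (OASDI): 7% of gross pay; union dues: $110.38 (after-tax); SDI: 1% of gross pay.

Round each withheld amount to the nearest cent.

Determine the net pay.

$9,179.72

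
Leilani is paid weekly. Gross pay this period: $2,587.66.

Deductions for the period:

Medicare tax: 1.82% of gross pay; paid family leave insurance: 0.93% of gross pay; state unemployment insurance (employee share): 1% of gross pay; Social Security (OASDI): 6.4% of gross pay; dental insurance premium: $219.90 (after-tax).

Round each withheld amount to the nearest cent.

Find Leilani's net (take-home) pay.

Paid family leave insurance: $2,587.66 × 0.0093 = $24.07
Medicare tax: $2,587.66 × 0.0182 = $47.10
Social Security (OASDI): $2,587.66 × 0.064 = $165.61
State unemployment insurance (employee share): $2,587.66 × 0.01 = $25.88
Dental insurance premium: $219.90
Total deductions = $24.07 + $47.10 + $165.61 + $25.88 + $219.90 = $482.56
Net pay = $2,587.66 − $482.56 = $2,105.10

$2,105.10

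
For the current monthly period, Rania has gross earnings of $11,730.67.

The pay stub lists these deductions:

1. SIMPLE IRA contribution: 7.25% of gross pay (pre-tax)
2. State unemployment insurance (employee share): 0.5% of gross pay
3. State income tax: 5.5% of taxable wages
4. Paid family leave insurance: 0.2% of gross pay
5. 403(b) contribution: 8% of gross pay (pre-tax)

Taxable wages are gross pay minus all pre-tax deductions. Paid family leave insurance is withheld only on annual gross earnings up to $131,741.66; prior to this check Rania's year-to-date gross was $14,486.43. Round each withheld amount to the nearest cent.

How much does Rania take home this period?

$9,312.84

SIMPLE IRA contribution: $11,730.67 × 0.0725 = $850.47
403(b) contribution: $11,730.67 × 0.08 = $938.45
Pre-tax total = $850.47 + $938.45 = $1,788.92
Taxable wages = $11,730.67 − $1,788.92 = $9,941.75
State income tax: $9,941.75 × 0.055 = $546.80
State unemployment insurance (employee share): $11,730.67 × 0.005 = $58.65
Paid family leave insurance: cap not yet reached, full $11,730.67 is subject → $11,730.67 × 0.002 = $23.46
Total deductions = $850.47 + $938.45 + $546.80 + $58.65 + $23.46 = $2,417.83
Net pay = $11,730.67 − $2,417.83 = $9,312.84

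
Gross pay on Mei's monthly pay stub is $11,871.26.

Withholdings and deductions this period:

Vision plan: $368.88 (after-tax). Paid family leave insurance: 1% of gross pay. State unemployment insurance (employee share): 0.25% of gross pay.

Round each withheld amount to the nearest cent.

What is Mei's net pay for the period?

$11,353.99

Paid family leave insurance: $11,871.26 × 0.01 = $118.71
State unemployment insurance (employee share): $11,871.26 × 0.0025 = $29.68
Vision plan: $368.88
Total deductions = $118.71 + $29.68 + $368.88 = $517.27
Net pay = $11,871.26 − $517.27 = $11,353.99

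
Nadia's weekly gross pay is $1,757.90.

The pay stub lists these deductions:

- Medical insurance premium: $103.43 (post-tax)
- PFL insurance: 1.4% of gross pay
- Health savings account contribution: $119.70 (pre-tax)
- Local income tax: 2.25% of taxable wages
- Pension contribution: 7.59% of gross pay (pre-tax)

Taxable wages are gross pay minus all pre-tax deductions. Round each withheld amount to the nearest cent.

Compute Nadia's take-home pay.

$1,342.88

Pension contribution: $1,757.90 × 0.0759 = $133.42
Health savings account contribution: $119.70
Pre-tax total = $133.42 + $119.70 = $253.12
Taxable wages = $1,757.90 − $253.12 = $1,504.78
Local income tax: $1,504.78 × 0.0225 = $33.86
PFL insurance: $1,757.90 × 0.014 = $24.61
Medical insurance premium: $103.43
Total deductions = $133.42 + $119.70 + $33.86 + $24.61 + $103.43 = $415.02
Net pay = $1,757.90 − $415.02 = $1,342.88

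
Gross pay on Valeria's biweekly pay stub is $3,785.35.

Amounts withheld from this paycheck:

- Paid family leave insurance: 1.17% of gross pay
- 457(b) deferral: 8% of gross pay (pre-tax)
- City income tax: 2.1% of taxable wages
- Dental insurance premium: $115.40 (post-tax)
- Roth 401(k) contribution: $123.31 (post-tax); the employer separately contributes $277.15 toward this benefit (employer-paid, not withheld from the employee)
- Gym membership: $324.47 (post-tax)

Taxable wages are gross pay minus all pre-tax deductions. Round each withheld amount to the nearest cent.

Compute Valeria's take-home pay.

$2,801.92

457(b) deferral: $3,785.35 × 0.08 = $302.83
Taxable wages = $3,785.35 − $302.83 = $3,482.52
City income tax: $3,482.52 × 0.021 = $73.13
Paid family leave insurance: $3,785.35 × 0.0117 = $44.29
Roth 401(k) contribution: $123.31
Gym membership: $324.47
Dental insurance premium: $115.40
(Employer's $277.15 toward Roth 401(k) contribution is not withheld from the employee.)
Total deductions = $302.83 + $73.13 + $44.29 + $123.31 + $324.47 + $115.40 = $983.43
Net pay = $3,785.35 − $983.43 = $2,801.92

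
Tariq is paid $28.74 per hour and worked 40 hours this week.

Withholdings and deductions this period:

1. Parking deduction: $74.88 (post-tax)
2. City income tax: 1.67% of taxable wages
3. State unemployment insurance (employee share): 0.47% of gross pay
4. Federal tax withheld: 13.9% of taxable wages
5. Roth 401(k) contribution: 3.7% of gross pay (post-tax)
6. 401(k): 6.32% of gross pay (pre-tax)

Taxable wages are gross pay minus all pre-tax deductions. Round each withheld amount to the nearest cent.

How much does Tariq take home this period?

$786.44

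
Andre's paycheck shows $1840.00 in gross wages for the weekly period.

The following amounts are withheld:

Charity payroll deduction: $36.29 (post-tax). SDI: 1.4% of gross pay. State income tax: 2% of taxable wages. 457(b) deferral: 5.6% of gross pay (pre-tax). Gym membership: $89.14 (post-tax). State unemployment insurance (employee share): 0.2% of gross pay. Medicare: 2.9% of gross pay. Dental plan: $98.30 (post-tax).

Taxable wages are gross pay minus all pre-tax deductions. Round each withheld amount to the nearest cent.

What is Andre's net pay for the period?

457(b) deferral: $1840.00 × 0.056 = $103.04
Taxable wages = $1840.00 − $103.04 = $1736.96
State income tax: $1736.96 × 0.02 = $34.74
State unemployment insurance (employee share): $1840.00 × 0.002 = $3.68
SDI: $1840.00 × 0.014 = $25.76
Medicare: $1840.00 × 0.029 = $53.36
Dental plan: $98.30
Charity payroll deduction: $36.29
Gym membership: $89.14
Total deductions = $103.04 + $34.74 + $3.68 + $25.76 + $53.36 + $98.30 + $36.29 + $89.14 = $444.31
Net pay = $1840.00 − $444.31 = $1395.69

$1395.69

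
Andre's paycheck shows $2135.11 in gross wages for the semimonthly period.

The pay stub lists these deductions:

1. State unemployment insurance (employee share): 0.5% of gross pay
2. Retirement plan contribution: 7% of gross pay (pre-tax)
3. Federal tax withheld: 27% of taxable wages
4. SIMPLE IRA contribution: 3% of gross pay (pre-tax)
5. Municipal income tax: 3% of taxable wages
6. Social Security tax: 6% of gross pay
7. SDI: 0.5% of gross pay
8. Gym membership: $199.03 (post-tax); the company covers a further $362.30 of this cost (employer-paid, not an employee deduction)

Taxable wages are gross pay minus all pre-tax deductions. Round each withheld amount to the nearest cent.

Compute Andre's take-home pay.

$996.62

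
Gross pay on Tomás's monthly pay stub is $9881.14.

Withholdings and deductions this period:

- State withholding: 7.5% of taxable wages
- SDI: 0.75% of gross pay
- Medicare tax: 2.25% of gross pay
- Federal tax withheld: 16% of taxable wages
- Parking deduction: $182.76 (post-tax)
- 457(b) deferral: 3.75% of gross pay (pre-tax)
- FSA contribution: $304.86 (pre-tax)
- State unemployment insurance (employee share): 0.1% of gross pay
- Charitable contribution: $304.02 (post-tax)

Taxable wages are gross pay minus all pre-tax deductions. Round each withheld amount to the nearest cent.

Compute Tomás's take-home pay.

$6249.29

457(b) deferral: $9881.14 × 0.0375 = $370.54
FSA contribution: $304.86
Pre-tax total = $370.54 + $304.86 = $675.40
Taxable wages = $9881.14 − $675.40 = $9205.74
State withholding: $9205.74 × 0.075 = $690.43
Federal tax withheld: $9205.74 × 0.16 = $1472.92
Medicare tax: $9881.14 × 0.0225 = $222.33
State unemployment insurance (employee share): $9881.14 × 0.001 = $9.88
SDI: $9881.14 × 0.0075 = $74.11
Charitable contribution: $304.02
Parking deduction: $182.76
Total deductions = $370.54 + $304.86 + $690.43 + $1472.92 + $222.33 + $9.88 + $74.11 + $304.02 + $182.76 = $3631.85
Net pay = $9881.14 − $3631.85 = $6249.29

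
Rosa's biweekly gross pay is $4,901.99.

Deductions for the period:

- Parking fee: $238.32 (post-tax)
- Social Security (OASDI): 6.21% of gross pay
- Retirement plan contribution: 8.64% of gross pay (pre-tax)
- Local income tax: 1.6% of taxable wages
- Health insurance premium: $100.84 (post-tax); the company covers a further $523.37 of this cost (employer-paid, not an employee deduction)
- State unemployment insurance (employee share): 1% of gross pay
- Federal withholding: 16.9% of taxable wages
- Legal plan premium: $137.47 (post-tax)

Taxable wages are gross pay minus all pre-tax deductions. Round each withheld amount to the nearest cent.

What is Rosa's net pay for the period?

$2,819.88

Retirement plan contribution: $4,901.99 × 0.0864 = $423.53
Taxable wages = $4,901.99 − $423.53 = $4,478.46
Local income tax: $4,478.46 × 0.016 = $71.66
Federal withholding: $4,478.46 × 0.169 = $756.86
State unemployment insurance (employee share): $4,901.99 × 0.01 = $49.02
Social Security (OASDI): $4,901.99 × 0.0621 = $304.41
Parking fee: $238.32
Health insurance premium: $100.84
Legal plan premium: $137.47
(Employer's $523.37 toward health insurance premium is not withheld from the employee.)
Total deductions = $423.53 + $71.66 + $756.86 + $49.02 + $304.41 + $238.32 + $100.84 + $137.47 = $2,082.11
Net pay = $4,901.99 − $2,082.11 = $2,819.88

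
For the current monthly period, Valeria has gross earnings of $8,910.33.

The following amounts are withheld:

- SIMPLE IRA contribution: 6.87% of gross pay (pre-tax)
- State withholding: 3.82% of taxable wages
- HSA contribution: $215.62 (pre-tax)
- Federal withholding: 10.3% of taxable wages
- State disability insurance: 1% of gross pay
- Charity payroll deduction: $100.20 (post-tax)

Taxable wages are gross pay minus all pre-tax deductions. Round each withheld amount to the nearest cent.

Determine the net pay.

$6,752.02

HSA contribution: $215.62
SIMPLE IRA contribution: $8,910.33 × 0.0687 = $612.14
Pre-tax total = $215.62 + $612.14 = $827.76
Taxable wages = $8,910.33 − $827.76 = $8,082.57
State withholding: $8,082.57 × 0.0382 = $308.75
Federal withholding: $8,082.57 × 0.103 = $832.50
State disability insurance: $8,910.33 × 0.01 = $89.10
Charity payroll deduction: $100.20
Total deductions = $215.62 + $612.14 + $308.75 + $832.50 + $89.10 + $100.20 = $2,158.31
Net pay = $8,910.33 − $2,158.31 = $6,752.02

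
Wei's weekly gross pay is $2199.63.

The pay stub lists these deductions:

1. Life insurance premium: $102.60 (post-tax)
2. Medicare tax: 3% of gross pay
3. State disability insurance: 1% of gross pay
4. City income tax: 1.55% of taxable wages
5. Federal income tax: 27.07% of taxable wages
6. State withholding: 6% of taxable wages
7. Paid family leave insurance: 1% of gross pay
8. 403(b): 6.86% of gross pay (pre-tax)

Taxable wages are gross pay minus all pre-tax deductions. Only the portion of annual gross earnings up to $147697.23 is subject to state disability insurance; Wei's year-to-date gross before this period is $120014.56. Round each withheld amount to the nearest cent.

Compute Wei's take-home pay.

$1126.88

403(b): $2199.63 × 0.0686 = $150.89
Taxable wages = $2199.63 − $150.89 = $2048.74
State withholding: $2048.74 × 0.06 = $122.92
Federal income tax: $2048.74 × 0.2707 = $554.59
City income tax: $2048.74 × 0.0155 = $31.76
Medicare tax: $2199.63 × 0.03 = $65.99
Paid family leave insurance: $2199.63 × 0.01 = $22.00
State disability insurance: cap not yet reached, full $2199.63 is subject → $2199.63 × 0.01 = $22.00
Life insurance premium: $102.60
Total deductions = $150.89 + $122.92 + $554.59 + $31.76 + $65.99 + $22.00 + $22.00 + $102.60 = $1072.75
Net pay = $2199.63 − $1072.75 = $1126.88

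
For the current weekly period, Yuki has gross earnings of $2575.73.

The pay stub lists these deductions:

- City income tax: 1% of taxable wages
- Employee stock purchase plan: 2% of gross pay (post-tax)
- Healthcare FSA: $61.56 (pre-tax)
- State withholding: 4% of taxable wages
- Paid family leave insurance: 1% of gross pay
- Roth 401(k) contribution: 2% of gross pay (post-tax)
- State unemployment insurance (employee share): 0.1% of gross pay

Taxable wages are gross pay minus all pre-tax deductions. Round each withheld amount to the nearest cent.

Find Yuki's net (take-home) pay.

$2257.10

Healthcare FSA: $61.56
Taxable wages = $2575.73 − $61.56 = $2514.17
City income tax: $2514.17 × 0.01 = $25.14
State withholding: $2514.17 × 0.04 = $100.57
State unemployment insurance (employee share): $2575.73 × 0.001 = $2.58
Paid family leave insurance: $2575.73 × 0.01 = $25.76
Employee stock purchase plan: $2575.73 × 0.02 = $51.51
Roth 401(k) contribution: $2575.73 × 0.02 = $51.51
Total deductions = $61.56 + $25.14 + $100.57 + $2.58 + $25.76 + $51.51 + $51.51 = $318.63
Net pay = $2575.73 − $318.63 = $2257.10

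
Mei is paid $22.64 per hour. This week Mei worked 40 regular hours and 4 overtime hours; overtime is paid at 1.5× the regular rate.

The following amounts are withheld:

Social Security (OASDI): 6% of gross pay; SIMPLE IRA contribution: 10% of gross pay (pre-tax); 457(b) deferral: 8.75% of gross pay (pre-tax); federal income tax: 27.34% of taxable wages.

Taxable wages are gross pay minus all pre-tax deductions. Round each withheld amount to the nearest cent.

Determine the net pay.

$552.34

Regular pay: 40 × $22.64 = $905.60
Overtime pay: 4 × $22.64 × 1.5 = $135.84
Gross pay = $905.60 + $135.84 = $1,041.44
SIMPLE IRA contribution: $1,041.44 × 0.1 = $104.14
457(b) deferral: $1,041.44 × 0.0875 = $91.13
Pre-tax total = $104.14 + $91.13 = $195.27
Taxable wages = $1,041.44 − $195.27 = $846.17
Federal income tax: $846.17 × 0.2734 = $231.34
Social Security (OASDI): $1,041.44 × 0.06 = $62.49
Total deductions = $104.14 + $91.13 + $231.34 + $62.49 = $489.10
Net pay = $1,041.44 − $489.10 = $552.34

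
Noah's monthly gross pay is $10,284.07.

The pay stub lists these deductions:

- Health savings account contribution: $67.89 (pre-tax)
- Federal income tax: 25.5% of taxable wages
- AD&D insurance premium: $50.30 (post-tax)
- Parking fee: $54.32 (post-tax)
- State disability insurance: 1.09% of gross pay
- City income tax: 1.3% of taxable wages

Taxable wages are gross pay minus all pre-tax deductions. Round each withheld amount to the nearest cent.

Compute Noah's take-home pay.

$7,261.52

Health savings account contribution: $67.89
Taxable wages = $10,284.07 − $67.89 = $10,216.18
Federal income tax: $10,216.18 × 0.255 = $2,605.13
City income tax: $10,216.18 × 0.013 = $132.81
State disability insurance: $10,284.07 × 0.0109 = $112.10
AD&D insurance premium: $50.30
Parking fee: $54.32
Total deductions = $67.89 + $2,605.13 + $132.81 + $112.10 + $50.30 + $54.32 = $3,022.55
Net pay = $10,284.07 − $3,022.55 = $7,261.52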